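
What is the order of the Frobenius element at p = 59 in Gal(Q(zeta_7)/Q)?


The Frobenius at p in Gal(Q(zeta_n)/Q) = (Z/nZ)* is the class of p, so its order is ord_7(59), the smallest k >= 1 with 59^k = 1 mod 7.
n = 7 = 7, phi(7) = 6; the order divides phi(n).
Divisors of 6: 1, 2, 3, 6
Repeated squaring mod 7: 59^1 = 3, 59^2 = 2, 59^4 = 4
Test divisors in increasing order:
  k=1: 59^1 = 3 mod 7
  k=2: 59^2 = 2 mod 7
  k=3: 59^3 = 2 * 3 = 6 mod 7
  k=6: 59^6 = 4 * 2 = 1 mod 7  <- first divisor giving 1
Order = 6

6


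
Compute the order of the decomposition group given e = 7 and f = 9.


|D_P| = e * f
= 7 * 9
= 63

63


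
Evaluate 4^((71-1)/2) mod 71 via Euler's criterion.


p = 71 is prime and the exponent is (p-1)/2 = 35, so by Euler's criterion 4^35 = (4/71) = +1 or -1 mod 71.
Compute by square-and-multiply:
  35 = 32 + 2 + 1 (binary 100011)
  Repeated squaring mod 71: 4^1 = 4, 4^2 = 16, 4^4 = 43, 4^8 = 3, 4^16 = 9, 4^32 = 10
  4^35 = 4^32 * 4^2 * 4^1 = 10 * 16 * 4 mod 71
    10 * 16 = 160 = 18 mod 71
    18 * 4 = 72 = 1 mod 71
  4^35 = 1 mod 71
Result 1: 4 is a quadratic residue mod 71.
4^35 mod 71 = 1

1


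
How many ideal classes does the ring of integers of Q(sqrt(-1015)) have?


K = Q(sqrt(-1015)). d mod 4 = 1, so D = disc(K) = d = -1015
h(K) equals the number of primitive reduced positive-definite forms (a, b, c) = a*x^2 + b*x*y + c*y^2 with b^2 - 4ac = D,
where reduced means |b| <= a <= c, with b >= 0 whenever |b| = a or a = c, and primitive means gcd(a, b, c) = 1.
Reduced forces 3a^2 <= |D| = 1015, so 1 <= a <= 18; b must have the parity of D, and c = (b^2 - D)/(4a) must be an integer >= a.
Enumerate a = 1..18, b in [-a, a]:
  a=1: (1, 1, 254)  [1]
  a=2: (2, -1, 127), (2, 1, 127)  [2]
  a=3: none
  a=4: (4, -3, 64), (4, 3, 64)  [2]
  a=5: (5, 5, 52)  [1]
  a=6: none
  a=7: (7, 7, 38)  [1]
  a=8: (8, -3, 32), (8, 3, 32)  [2]
  a=9: none
  a=10: (10, -5, 26), (10, 5, 26)  [2]
  a=11..12: none
  a=13: (13, -5, 20), (13, 5, 20)  [2]
  a=14: (14, -7, 19), (14, 7, 19)  [2]
  a=15: none
  a=16: (16, 3, 16)  [1]
  a=17..18: none
Total reduced forms: 1 + 2 + 2 + 1 + 1 + 2 + 2 + 2 + 2 + 1 = 16
h = 16

16


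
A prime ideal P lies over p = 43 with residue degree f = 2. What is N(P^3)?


N(P^a) = p^(a*f)
= 43^(3*2)
= 43^6
= 6321363049

6321363049


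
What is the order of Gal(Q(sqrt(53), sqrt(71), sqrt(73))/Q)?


The 3 square roots of distinct primes are multiplicatively independent over Q,
so [K:Q] = 2^3 and Gal(K/Q) is isomorphic to (Z/2Z)^3.
|Gal| = 2^3 = 8

8


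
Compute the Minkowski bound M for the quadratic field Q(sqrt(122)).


d = 122, d mod 4 = 2, so disc(K) = 4d = 488; |disc(K)| = 488
Real quadratic field, so n = 2, s = r2 = 0, r1 = 2
M = (n!/n^n) * (4/pi)^s * sqrt(|disc(K)|) = (2!/2^2) * (4/pi)^0 * sqrt(488)
= 0.5 * 1.000000 * 22.090722
= 11.0454

11.0454


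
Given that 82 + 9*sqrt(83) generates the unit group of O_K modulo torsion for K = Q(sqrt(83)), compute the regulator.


epsilon = 82 + 9*sqrt(83)
= 163.9939
R = ln(163.9939)
= 5.0998

5.0998


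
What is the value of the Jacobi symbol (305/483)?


Compute (305/483) via quadratic reciprocity:
  reciprocity: (305/483) -> +(483/305)
  reduce: (178/305)
  pull out 2: (2/305) = +1  (since 305 mod 8 = 1)
  reciprocity: (89/305) -> +(305/89)
  reduce: (38/89)
  pull out 2: (2/89) = +1  (since 89 mod 8 = 1)
  reciprocity: (19/89) -> +(89/19)
  reduce: (13/19)
  reciprocity: (13/19) -> +(19/13)
  reduce: (6/13)
  pull out 2: (2/13) = -1  (since 13 mod 8 = 5)
  reciprocity: (3/13) -> +(13/3)
  reduce: (1/3)
  (1/3) = 1
Product of signs = -1

-1


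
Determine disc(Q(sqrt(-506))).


For K = Q(sqrt(d)) with d squarefree: disc(K) = d if d = 1 mod 4, and disc(K) = 4d if d = 2 or 3 mod 4.
Here d = -506, and d mod 4 = 2.
d = 2 mod 4, not 1 (O_K = Z[sqrt(d)]), so disc(K) = 4d = 4 * (-506) = -2024

-2024


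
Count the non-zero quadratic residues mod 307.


For prime p, the number of non-zero quadratic residues is (p-1)/2.
= (307-1)/2
= 153

153


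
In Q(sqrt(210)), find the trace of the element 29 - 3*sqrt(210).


Tr(a + b*sqrt(d)) = (a + b*sqrt(d)) + (a - b*sqrt(d)) = 2a
= 2 * (29)
= 58

58


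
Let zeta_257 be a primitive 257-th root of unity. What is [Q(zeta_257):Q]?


The degree equals Euler's totient phi(257).
257 = 257
phi(257) = 256

256


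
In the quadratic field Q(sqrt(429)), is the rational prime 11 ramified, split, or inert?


K = Q(sqrt(429)). Since d mod 4 = 1, disc(K) = 429.
Check p | disc: 429 mod 11 = 0.
p divides disc, so p ramifies: (p) = P^2 with e=2, f=1, g=1.
Therefore p is ramified.

ramified


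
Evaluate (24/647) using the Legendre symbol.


p = 647 is prime, so compute (24/647) with the reciprocity algorithm (Jacobi-symbol steps: pull out 2s via (2/n), flip via reciprocity, reduce):
  pull out 2: (2/647) = +1  (since 647 mod 8 = 7)
  pull out 2: (2/647) = +1  (since 647 mod 8 = 7)
  pull out 2: (2/647) = +1  (since 647 mod 8 = 7)
  reciprocity: (3/647) -> -(647/3)
  reduce: (2/3)
  pull out 2: (2/3) = -1  (since 3 mod 8 = 3)
  (1/3) = 1
Product of signs = 1
(24/647) = 1

1


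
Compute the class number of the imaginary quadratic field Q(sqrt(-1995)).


K = Q(sqrt(-1995)). d mod 4 = 1, so D = disc(K) = d = -1995
h(K) equals the number of primitive reduced positive-definite forms (a, b, c) = a*x^2 + b*x*y + c*y^2 with b^2 - 4ac = D,
where reduced means |b| <= a <= c, with b >= 0 whenever |b| = a or a = c, and primitive means gcd(a, b, c) = 1.
Reduced forces 3a^2 <= |D| = 1995, so 1 <= a <= 25; b must have the parity of D, and c = (b^2 - D)/(4a) must be an integer >= a.
Enumerate a = 1..25, b in [-a, a]:
  a=1: (1, 1, 499)  [1]
  a=2: none
  a=3: (3, 3, 167)  [1]
  a=4: none
  a=5: (5, 5, 101)  [1]
  a=6: none
  a=7: (7, 7, 73)  [1]
  a=8..14: none
  a=15: (15, 15, 37)  [1]
  a=16..18: none
  a=19: (19, 19, 31)  [1]
  a=20: none
  a=21: (21, 21, 29)  [1]
  a=22: none
  a=23: (23, 11, 23)  [1]
  a=24..25: none
Total reduced forms: 1 + 1 + 1 + 1 + 1 + 1 + 1 + 1 = 8
h = 8

8


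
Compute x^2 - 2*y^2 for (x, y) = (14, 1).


x^2 - d*y^2
= 14^2 - 2*1^2
= 196 - 2
= 194

194


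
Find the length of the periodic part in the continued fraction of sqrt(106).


Run the CF algorithm for sqrt(106).
a_0 = floor(sqrt(106)) = 10; set m_0=0, q_0=1.
Recurrence: m' = q*a - m,  q' = (d - m'^2)/q,  a' = floor((a_0 + m')/q').
  step 1: m=10, q=6, a=3
  step 2: m=8, q=7, a=2
  step 3: m=6, q=10, a=1
  step 4: m=4, q=9, a=1
  step 5: m=5, q=9, a=1
  step 6: m=4, q=10, a=1
  step 7: m=6, q=7, a=2
  step 8: m=8, q=6, a=3
  step 9: m=10, q=1, a=20
a_9 = 2*a_0 = 20, so the period closes here.
sqrt(106) = [10; 3, 2, 1, 1, 1, 1, 2, 3, 20]
Period length = 9

9


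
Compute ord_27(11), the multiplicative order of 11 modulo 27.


We want ord_27(11), the smallest k >= 1 with 11^k = 1 mod 27.
n = 27 = 3^3, phi(27) = 18; the order divides phi(n).
Divisors of 18: 1, 2, 3, 6, 9, 18
Repeated squaring mod 27: 11^1 = 11, 11^2 = 13, 11^4 = 7, 11^8 = 22, 11^16 = 25
Test divisors in increasing order:
  k=1: 11^1 = 11 mod 27
  k=2: 11^2 = 13 mod 27
  k=3: 11^3 = 13 * 11 = 8 mod 27
  k=6: 11^6 = 7 * 13 = 10 mod 27
  k=9: 11^9 = 22 * 11 = 26 mod 27
  k=18: 11^18 = 25 * 13 = 1 mod 27  <- first divisor giving 1
Order = 18

18


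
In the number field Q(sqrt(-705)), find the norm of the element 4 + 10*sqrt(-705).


N(a + b*sqrt(d)) = a^2 - d*b^2
= (4)^2 - (-705)*(10)^2
= 16 + 70500
= 70516

70516


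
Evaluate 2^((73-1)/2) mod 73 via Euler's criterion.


p = 73 is prime and the exponent is (p-1)/2 = 36, so by Euler's criterion 2^36 = (2/73) = +1 or -1 mod 73.
Compute by square-and-multiply:
  36 = 32 + 4 (binary 100100)
  Repeated squaring mod 73: 2^1 = 2, 2^2 = 4, 2^4 = 16, 2^8 = 37, 2^16 = 55, 2^32 = 32
  2^36 = 2^32 * 2^4 = 32 * 16 mod 73
    32 * 16 = 512 = 1 mod 73
  2^36 = 1 mod 73
Result 1: 2 is a quadratic residue mod 73.
2^36 mod 73 = 1

1


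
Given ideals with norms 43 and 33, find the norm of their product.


N(IJ) = N(I) * N(J)
= 43 * 33
= 1419

1419


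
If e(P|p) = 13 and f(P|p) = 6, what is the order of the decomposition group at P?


|D_P| = e * f
= 13 * 6
= 78

78


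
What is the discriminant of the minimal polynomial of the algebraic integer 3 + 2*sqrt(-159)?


The element 3 + 2*sqrt(-159) has minimal polynomial:
x^2 - 6*x + 645
Discriminant = (-6)^2 - 4*(645)
= 36 - 2580
= -2544

-2544


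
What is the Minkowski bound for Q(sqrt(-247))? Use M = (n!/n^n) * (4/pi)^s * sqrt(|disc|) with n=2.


d = -247, d mod 4 = 1, so disc(K) = d = -247; |disc(K)| = 247
Imaginary quadratic field, so n = 2, s = r2 = 1, r1 = 0
M = (n!/n^n) * (4/pi)^s * sqrt(|disc(K)|) = (2!/2^2) * (4/pi)^1 * sqrt(247)
= 0.5 * 1.273240 * 15.716234
= 10.0053

10.0053


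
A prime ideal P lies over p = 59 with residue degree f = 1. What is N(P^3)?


N(P^a) = p^(a*f)
= 59^(3*1)
= 59^3
= 205379

205379


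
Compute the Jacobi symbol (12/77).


Compute (12/77) via quadratic reciprocity:
  pull out 2: (2/77) = -1  (since 77 mod 8 = 5)
  pull out 2: (2/77) = -1  (since 77 mod 8 = 5)
  reciprocity: (3/77) -> +(77/3)
  reduce: (2/3)
  pull out 2: (2/3) = -1  (since 3 mod 8 = 3)
  (1/3) = 1
Product of signs = -1

-1


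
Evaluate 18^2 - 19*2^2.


x^2 - d*y^2
= 18^2 - 19*2^2
= 324 - 76
= 248

248


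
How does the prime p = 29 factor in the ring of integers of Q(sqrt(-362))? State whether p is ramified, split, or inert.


K = Q(sqrt(-362)). Since d mod 4 = 2, disc(K) = -1448.
Check p | disc: -1448 mod 29 = 2.
p does not divide disc. Compute Legendre symbol (d/p):
15^((29-1)/2) mod 29 = -1
(d/p) = -1, so p is inert: (p) stays prime with e=1, f=2, g=1.
Therefore p is inert.

inert


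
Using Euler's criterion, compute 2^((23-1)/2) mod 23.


p = 23 is prime and the exponent is (p-1)/2 = 11, so by Euler's criterion 2^11 = (2/23) = +1 or -1 mod 23.
Compute by square-and-multiply:
  11 = 8 + 2 + 1 (binary 1011)
  Repeated squaring mod 23: 2^1 = 2, 2^2 = 4, 2^4 = 16, 2^8 = 3
  2^11 = 2^8 * 2^2 * 2^1 = 3 * 4 * 2 mod 23
    3 * 4 = 12 = 12 mod 23
    12 * 2 = 24 = 1 mod 23
  2^11 = 1 mod 23
Result 1: 2 is a quadratic residue mod 23.
2^11 mod 23 = 1

1


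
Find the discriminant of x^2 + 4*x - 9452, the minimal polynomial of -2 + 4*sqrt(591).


The element -2 + 4*sqrt(591) has minimal polynomial:
x^2 + 4*x - 9452
Discriminant = (4)^2 - 4*(-9452)
= 16 + 37808
= 37824

37824


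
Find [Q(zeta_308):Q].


The degree equals Euler's totient phi(308).
308 = 2^2 * 7 * 11
phi(308) = 120

120


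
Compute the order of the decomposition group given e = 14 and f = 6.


|D_P| = e * f
= 14 * 6
= 84

84


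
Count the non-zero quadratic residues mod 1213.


For prime p, the number of non-zero quadratic residues is (p-1)/2.
= (1213-1)/2
= 606

606


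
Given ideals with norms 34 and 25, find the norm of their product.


N(IJ) = N(I) * N(J)
= 34 * 25
= 850

850


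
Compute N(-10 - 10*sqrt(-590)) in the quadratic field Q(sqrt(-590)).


N(a + b*sqrt(d)) = a^2 - d*b^2
= (-10)^2 - (-590)*(-10)^2
= 100 + 59000
= 59100

59100


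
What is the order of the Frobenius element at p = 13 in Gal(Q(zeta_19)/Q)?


The Frobenius at p in Gal(Q(zeta_n)/Q) = (Z/nZ)* is the class of p, so its order is ord_19(13), the smallest k >= 1 with 13^k = 1 mod 19.
n = 19 = 19, phi(19) = 18; the order divides phi(n).
Divisors of 18: 1, 2, 3, 6, 9, 18
Repeated squaring mod 19: 13^1 = 13, 13^2 = 17, 13^4 = 4, 13^8 = 16, 13^16 = 9
Test divisors in increasing order:
  k=1: 13^1 = 13 mod 19
  k=2: 13^2 = 17 mod 19
  k=3: 13^3 = 17 * 13 = 12 mod 19
  k=6: 13^6 = 4 * 17 = 11 mod 19
  k=9: 13^9 = 16 * 13 = 18 mod 19
  k=18: 13^18 = 9 * 17 = 1 mod 19  <- first divisor giving 1
Order = 18

18


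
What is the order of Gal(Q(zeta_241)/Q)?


|Gal(Q(zeta_241)/Q)| = phi(241)
= 240

240


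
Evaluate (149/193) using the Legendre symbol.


p = 193 is prime, so compute (149/193) with the reciprocity algorithm (Jacobi-symbol steps: pull out 2s via (2/n), flip via reciprocity, reduce):
  reciprocity: (149/193) -> +(193/149)
  reduce: (44/149)
  pull out 2: (2/149) = -1  (since 149 mod 8 = 5)
  pull out 2: (2/149) = -1  (since 149 mod 8 = 5)
  reciprocity: (11/149) -> +(149/11)
  reduce: (6/11)
  pull out 2: (2/11) = -1  (since 11 mod 8 = 3)
  reciprocity: (3/11) -> -(11/3)
  reduce: (2/3)
  pull out 2: (2/3) = -1  (since 3 mod 8 = 3)
  (1/3) = 1
Product of signs = -1
(149/193) = -1

-1


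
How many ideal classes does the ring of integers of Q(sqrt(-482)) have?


K = Q(sqrt(-482)). d mod 4 = 2, so D = disc(K) = 4d = -1928
h(K) equals the number of primitive reduced positive-definite forms (a, b, c) = a*x^2 + b*x*y + c*y^2 with b^2 - 4ac = D,
where reduced means |b| <= a <= c, with b >= 0 whenever |b| = a or a = c, and primitive means gcd(a, b, c) = 1.
Reduced forces 3a^2 <= |D| = 1928, so 1 <= a <= 25; b must have the parity of D, and c = (b^2 - D)/(4a) must be an integer >= a.
Enumerate a = 1..25, b in [-a, a]:
  a=1: (1, 0, 482)  [1]
  a=2: (2, 0, 241)  [1]
  a=3: (3, -2, 161), (3, 2, 161)  [2]
  a=4..5: none
  a=6: (6, -4, 81), (6, 4, 81)  [2]
  a=7: (7, -2, 69), (7, 2, 69)  [2]
  a=8: none
  a=9: (9, -4, 54), (9, 4, 54)  [2]
  a=10..12: none
  a=13: (13, -10, 39), (13, 10, 39)  [2]
  a=14: (14, -12, 37), (14, 12, 37)  [2]
  a=15..17: none
  a=18: (18, -4, 27), (18, 4, 27)  [2]
  a=19..20: none
  a=21: (21, -16, 26), (21, -2, 23), (21, 2, 23), (21, 16, 26)  [4]
  a=22..25: none
Total reduced forms: 1 + 1 + 2 + 2 + 2 + 2 + 2 + 2 + 2 + 4 = 20
h = 20

20


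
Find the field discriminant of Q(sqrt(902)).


For K = Q(sqrt(d)) with d squarefree: disc(K) = d if d = 1 mod 4, and disc(K) = 4d if d = 2 or 3 mod 4.
Here d = 902, and d mod 4 = 2.
d = 2 mod 4, not 1 (O_K = Z[sqrt(d)]), so disc(K) = 4d = 4 * (902) = 3608

3608


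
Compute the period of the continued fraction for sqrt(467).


Run the CF algorithm for sqrt(467).
a_0 = floor(sqrt(467)) = 21; set m_0=0, q_0=1.
Recurrence: m' = q*a - m,  q' = (d - m'^2)/q,  a' = floor((a_0 + m')/q').
  step 1: m=21, q=26, a=1
  step 2: m=5, q=17, a=1
  step 3: m=12, q=19, a=1
  step 4: m=7, q=22, a=1
  step 5: m=15, q=11, a=3
  step 6: m=18, q=13, a=3
  step 7: m=21, q=2, a=21
  step 8: m=21, q=13, a=3
  step 9: m=18, q=11, a=3
  step 10: m=15, q=22, a=1
  step 11: m=7, q=19, a=1
  step 12: m=12, q=17, a=1
  step 13: m=5, q=26, a=1
  step 14: m=21, q=1, a=42
a_14 = 2*a_0 = 42, so the period closes here.
sqrt(467) = [21; 1, 1, 1, 1, 3, 3, 21, 3, 3, 1, 1, 1, 1, 42]
Period length = 14

14


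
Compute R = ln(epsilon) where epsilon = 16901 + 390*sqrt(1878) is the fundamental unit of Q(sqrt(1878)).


epsilon = 16901 + 390*sqrt(1878)
= 33802.0000
R = ln(33802.0000)
= 10.4283

10.4283


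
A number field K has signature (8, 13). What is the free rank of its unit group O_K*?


By Dirichlet's unit theorem:
rank = r1 + r2 - 1
= 8 + 13 - 1
= 20

20


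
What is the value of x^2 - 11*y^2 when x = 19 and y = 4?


x^2 - d*y^2
= 19^2 - 11*4^2
= 361 - 176
= 185

185


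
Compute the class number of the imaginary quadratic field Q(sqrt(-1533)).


K = Q(sqrt(-1533)). d mod 4 = 3, so D = disc(K) = 4d = -6132
h(K) equals the number of primitive reduced positive-definite forms (a, b, c) = a*x^2 + b*x*y + c*y^2 with b^2 - 4ac = D,
where reduced means |b| <= a <= c, with b >= 0 whenever |b| = a or a = c, and primitive means gcd(a, b, c) = 1.
Reduced forces 3a^2 <= |D| = 6132, so 1 <= a <= 45; b must have the parity of D, and c = (b^2 - D)/(4a) must be an integer >= a.
Enumerate a = 1..45, b in [-a, a]:
  a=1: (1, 0, 1533)  [1]
  a=2: (2, 2, 767)  [1]
  a=3: (3, 0, 511)  [1]
  a=4..5: none
  a=6: (6, 6, 257)  [1]
  a=7: (7, 0, 219)  [1]
  a=8..12: none
  a=13: (13, -2, 118), (13, 2, 118)  [2]
  a=14: (14, 14, 113)  [1]
  a=15..18: none
  a=19: (19, -10, 82), (19, 10, 82)  [2]
  a=20: none
  a=21: (21, 0, 73)  [1]
  a=22: none
  a=23: (23, -20, 71), (23, 20, 71)  [2]
  a=24..25: none
  a=26: (26, -2, 59), (26, 2, 59)  [2]
  a=27..28: none
  a=29: (29, -4, 53), (29, 4, 53)  [2]
  a=30..36: none
  a=37: (37, -26, 46), (37, 26, 46)  [2]
  a=38: (38, -10, 41), (38, 10, 41)  [2]
  a=39: (39, -24, 43), (39, 24, 43)  [2]
  a=40..41: none
  a=42: (42, 42, 47)  [1]
  a=43..45: none
Total reduced forms: 1 + 1 + 1 + 1 + 1 + 2 + 1 + 2 + 1 + 2 + 2 + 2 + 2 + 2 + 2 + 1 = 24
h = 24

24


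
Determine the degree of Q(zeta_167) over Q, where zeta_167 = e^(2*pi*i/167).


The degree equals Euler's totient phi(167).
167 = 167
phi(167) = 166

166


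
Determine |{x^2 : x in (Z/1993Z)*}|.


For prime p, the number of non-zero quadratic residues is (p-1)/2.
= (1993-1)/2
= 996

996


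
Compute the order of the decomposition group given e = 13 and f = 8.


|D_P| = e * f
= 13 * 8
= 104

104


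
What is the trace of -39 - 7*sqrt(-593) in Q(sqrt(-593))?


Tr(a + b*sqrt(d)) = (a + b*sqrt(d)) + (a - b*sqrt(d)) = 2a
= 2 * (-39)
= -78

-78


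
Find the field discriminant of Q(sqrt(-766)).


For K = Q(sqrt(d)) with d squarefree: disc(K) = d if d = 1 mod 4, and disc(K) = 4d if d = 2 or 3 mod 4.
Here d = -766, and d mod 4 = 2.
d = 2 mod 4, not 1 (O_K = Z[sqrt(d)]), so disc(K) = 4d = 4 * (-766) = -3064

-3064


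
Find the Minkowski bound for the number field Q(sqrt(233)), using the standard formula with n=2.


d = 233, d mod 4 = 1, so disc(K) = d = 233; |disc(K)| = 233
Real quadratic field, so n = 2, s = r2 = 0, r1 = 2
M = (n!/n^n) * (4/pi)^s * sqrt(|disc(K)|) = (2!/2^2) * (4/pi)^0 * sqrt(233)
= 0.5 * 1.000000 * 15.264338
= 7.6322

7.6322


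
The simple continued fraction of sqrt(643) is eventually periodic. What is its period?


Run the CF algorithm for sqrt(643).
a_0 = floor(sqrt(643)) = 25; set m_0=0, q_0=1.
Recurrence: m' = q*a - m,  q' = (d - m'^2)/q,  a' = floor((a_0 + m')/q').
  step 1: m=25, q=18, a=2
  step 2: m=11, q=29, a=1
  step 3: m=18, q=11, a=3
  step 4: m=15, q=38, a=1
  step 5: m=23, q=3, a=16
  step 6: m=25, q=6, a=8
  step 7: m=23, q=19, a=2
  step 8: m=15, q=22, a=1
  step 9: m=7, q=27, a=1
  step 10: m=20, q=9, a=5
  step 11: m=25, q=2, a=25
  step 12: m=25, q=9, a=5
  step 13: m=20, q=27, a=1
  step 14: m=7, q=22, a=1
  step 15: m=15, q=19, a=2
  step 16: m=23, q=6, a=8
  step 17: m=25, q=3, a=16
  step 18: m=23, q=38, a=1
  step 19: m=15, q=11, a=3
  step 20: m=18, q=29, a=1
  step 21: m=11, q=18, a=2
  step 22: m=25, q=1, a=50
a_22 = 2*a_0 = 50, so the period closes here.
sqrt(643) = [25; 2, 1, 3, 1, 16, 8, 2, 1, 1, 5, 25, 5, 1, 1, 2, 8, 16, 1, 3, 1, 2, 50]
Period length = 22

22


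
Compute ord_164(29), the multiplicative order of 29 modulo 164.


We want ord_164(29), the smallest k >= 1 with 29^k = 1 mod 164.
n = 164 = 2^2 * 41, phi(164) = 80; the order divides phi(n).
Divisors of 80: 1, 2, 4, 5, 8, 10, 16, 20, 40, 80
Repeated squaring mod 164: 29^1 = 29, 29^2 = 21, 29^4 = 113, 29^8 = 141, 29^16 = 37, 29^32 = 57, 29^64 = 133
Test divisors in increasing order:
  k=1: 29^1 = 29 mod 164
  k=2: 29^2 = 21 mod 164
  k=4: 29^4 = 113 mod 164
  k=5: 29^5 = 113 * 29 = 161 mod 164
  k=8: 29^8 = 141 mod 164
  k=10: 29^10 = 141 * 21 = 9 mod 164
  k=16: 29^16 = 37 mod 164
  k=20: 29^20 = 37 * 113 = 81 mod 164
  k=40: 29^40 = 57 * 141 = 1 mod 164  <- first divisor giving 1
Order = 40

40


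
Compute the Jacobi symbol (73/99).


Compute (73/99) via quadratic reciprocity:
  reciprocity: (73/99) -> +(99/73)
  reduce: (26/73)
  pull out 2: (2/73) = +1  (since 73 mod 8 = 1)
  reciprocity: (13/73) -> +(73/13)
  reduce: (8/13)
  pull out 2: (2/13) = -1  (since 13 mod 8 = 5)
  pull out 2: (2/13) = -1  (since 13 mod 8 = 5)
  pull out 2: (2/13) = -1  (since 13 mod 8 = 5)
  (1/13) = 1
Product of signs = -1

-1


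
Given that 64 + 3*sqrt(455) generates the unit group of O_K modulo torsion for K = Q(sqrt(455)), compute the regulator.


epsilon = 64 + 3*sqrt(455)
= 127.9922
R = ln(127.9922)
= 4.8520

4.8520


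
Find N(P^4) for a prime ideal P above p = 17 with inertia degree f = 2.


N(P^a) = p^(a*f)
= 17^(4*2)
= 17^8
= 6975757441

6975757441


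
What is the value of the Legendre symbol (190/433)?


p = 433 is prime, so compute (190/433) with the reciprocity algorithm (Jacobi-symbol steps: pull out 2s via (2/n), flip via reciprocity, reduce):
  pull out 2: (2/433) = +1  (since 433 mod 8 = 1)
  reciprocity: (95/433) -> +(433/95)
  reduce: (53/95)
  reciprocity: (53/95) -> +(95/53)
  reduce: (42/53)
  pull out 2: (2/53) = -1  (since 53 mod 8 = 5)
  reciprocity: (21/53) -> +(53/21)
  reduce: (11/21)
  reciprocity: (11/21) -> +(21/11)
  reduce: (10/11)
  pull out 2: (2/11) = -1  (since 11 mod 8 = 3)
  reciprocity: (5/11) -> +(11/5)
  reduce: (1/5)
  (1/5) = 1
Product of signs = 1
(190/433) = 1

1


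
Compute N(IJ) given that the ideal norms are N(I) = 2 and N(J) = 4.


N(IJ) = N(I) * N(J)
= 2 * 4
= 8

8


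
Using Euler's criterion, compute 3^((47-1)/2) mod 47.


p = 47 is prime and the exponent is (p-1)/2 = 23, so by Euler's criterion 3^23 = (3/47) = +1 or -1 mod 47.
Compute by square-and-multiply:
  23 = 16 + 4 + 2 + 1 (binary 10111)
  Repeated squaring mod 47: 3^1 = 3, 3^2 = 9, 3^4 = 34, 3^8 = 28, 3^16 = 32
  3^23 = 3^16 * 3^4 * 3^2 * 3^1 = 32 * 34 * 9 * 3 mod 47
    32 * 34 = 1088 = 7 mod 47
    7 * 9 = 63 = 16 mod 47
    16 * 3 = 48 = 1 mod 47
  3^23 = 1 mod 47
Result 1: 3 is a quadratic residue mod 47.
3^23 mod 47 = 1

1


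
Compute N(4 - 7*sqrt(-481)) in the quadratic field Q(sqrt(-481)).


N(a + b*sqrt(d)) = a^2 - d*b^2
= (4)^2 - (-481)*(-7)^2
= 16 + 23569
= 23585

23585


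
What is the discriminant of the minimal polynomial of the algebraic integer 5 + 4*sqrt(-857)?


The element 5 + 4*sqrt(-857) has minimal polynomial:
x^2 - 10*x + 13737
Discriminant = (-10)^2 - 4*(13737)
= 100 - 54948
= -54848

-54848


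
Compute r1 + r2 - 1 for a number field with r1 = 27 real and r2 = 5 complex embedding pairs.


By Dirichlet's unit theorem:
rank = r1 + r2 - 1
= 27 + 5 - 1
= 31

31


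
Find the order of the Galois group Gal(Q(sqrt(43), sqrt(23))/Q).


The 2 square roots of distinct primes are multiplicatively independent over Q,
so [K:Q] = 2^2 and Gal(K/Q) is isomorphic to (Z/2Z)^2.
|Gal| = 2^2 = 4

4


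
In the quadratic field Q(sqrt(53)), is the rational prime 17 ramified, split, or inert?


K = Q(sqrt(53)). Since d mod 4 = 1, disc(K) = 53.
Check p | disc: 53 mod 17 = 2.
p does not divide disc. Compute Legendre symbol (d/p):
2^((17-1)/2) mod 17 = 1
(d/p) = 1, so p splits: (p) = P*P' with e=1, f=1, g=2.
Therefore p is split.

split


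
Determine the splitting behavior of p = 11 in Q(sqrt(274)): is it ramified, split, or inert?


K = Q(sqrt(274)). Since d mod 4 = 2, disc(K) = 1096.
Check p | disc: 1096 mod 11 = 7.
p does not divide disc. Compute Legendre symbol (d/p):
10^((11-1)/2) mod 11 = -1
(d/p) = -1, so p is inert: (p) stays prime with e=1, f=2, g=1.
Therefore p is inert.

inert


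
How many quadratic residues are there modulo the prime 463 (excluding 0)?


For prime p, the number of non-zero quadratic residues is (p-1)/2.
= (463-1)/2
= 231

231


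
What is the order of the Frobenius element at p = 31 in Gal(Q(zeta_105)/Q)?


The Frobenius at p in Gal(Q(zeta_n)/Q) = (Z/nZ)* is the class of p, so its order is ord_105(31), the smallest k >= 1 with 31^k = 1 mod 105.
n = 105 = 3 * 5 * 7, phi(105) = 48; the order divides phi(n).
Divisors of 48: 1, 2, 3, 4, 6, 8, 12, 16, 24, 48
Repeated squaring mod 105: 31^1 = 31, 31^2 = 16, 31^4 = 46, 31^8 = 16, 31^16 = 46, 31^32 = 16
Test divisors in increasing order:
  k=1: 31^1 = 31 mod 105
  k=2: 31^2 = 16 mod 105
  k=3: 31^3 = 16 * 31 = 76 mod 105
  k=4: 31^4 = 46 mod 105
  k=6: 31^6 = 46 * 16 = 1 mod 105  <- first divisor giving 1
Order = 6

6


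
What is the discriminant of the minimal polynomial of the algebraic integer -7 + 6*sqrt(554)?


The element -7 + 6*sqrt(554) has minimal polynomial:
x^2 + 14*x - 19895
Discriminant = (14)^2 - 4*(-19895)
= 196 + 79580
= 79776

79776


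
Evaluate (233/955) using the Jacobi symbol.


Compute (233/955) via quadratic reciprocity:
  reciprocity: (233/955) -> +(955/233)
  reduce: (23/233)
  reciprocity: (23/233) -> +(233/23)
  reduce: (3/23)
  reciprocity: (3/23) -> -(23/3)
  reduce: (2/3)
  pull out 2: (2/3) = -1  (since 3 mod 8 = 3)
  (1/3) = 1
Product of signs = 1

1


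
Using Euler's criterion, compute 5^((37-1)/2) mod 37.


p = 37 is prime and the exponent is (p-1)/2 = 18, so by Euler's criterion 5^18 = (5/37) = +1 or -1 mod 37.
Compute by square-and-multiply:
  18 = 16 + 2 (binary 10010)
  Repeated squaring mod 37: 5^1 = 5, 5^2 = 25, 5^4 = 33, 5^8 = 16, 5^16 = 34
  5^18 = 5^16 * 5^2 = 34 * 25 mod 37
    34 * 25 = 850 = 36 mod 37
  5^18 = 36 mod 37
Result 36 = p - 1 = -1 mod 37: 5 is a quadratic non-residue mod 37. As a residue in [0, p-1] the value is 36.
5^18 mod 37 = 36

36


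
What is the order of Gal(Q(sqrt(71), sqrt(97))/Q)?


The 2 square roots of distinct primes are multiplicatively independent over Q,
so [K:Q] = 2^2 and Gal(K/Q) is isomorphic to (Z/2Z)^2.
|Gal| = 2^2 = 4

4


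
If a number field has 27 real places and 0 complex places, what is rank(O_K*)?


By Dirichlet's unit theorem:
rank = r1 + r2 - 1
= 27 + 0 - 1
= 26

26


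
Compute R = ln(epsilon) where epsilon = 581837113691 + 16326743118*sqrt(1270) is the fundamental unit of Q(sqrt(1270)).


epsilon = 581837113691 + 16326743118*sqrt(1270)
= 1.1637e+12
R = ln(1.1637e+12)
= 27.7826

27.7826


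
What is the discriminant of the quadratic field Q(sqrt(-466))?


For K = Q(sqrt(d)) with d squarefree: disc(K) = d if d = 1 mod 4, and disc(K) = 4d if d = 2 or 3 mod 4.
Here d = -466, and d mod 4 = 2.
d = 2 mod 4, not 1 (O_K = Z[sqrt(d)]), so disc(K) = 4d = 4 * (-466) = -1864

-1864


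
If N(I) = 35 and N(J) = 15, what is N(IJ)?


N(IJ) = N(I) * N(J)
= 35 * 15
= 525

525


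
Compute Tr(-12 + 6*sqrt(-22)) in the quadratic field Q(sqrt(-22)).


Tr(a + b*sqrt(d)) = (a + b*sqrt(d)) + (a - b*sqrt(d)) = 2a
= 2 * (-12)
= -24

-24


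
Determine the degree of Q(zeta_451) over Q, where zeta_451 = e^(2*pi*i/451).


The degree equals Euler's totient phi(451).
451 = 11 * 41
phi(451) = 400

400


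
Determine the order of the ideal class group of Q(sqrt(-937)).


K = Q(sqrt(-937)). d mod 4 = 3, so D = disc(K) = 4d = -3748
h(K) equals the number of primitive reduced positive-definite forms (a, b, c) = a*x^2 + b*x*y + c*y^2 with b^2 - 4ac = D,
where reduced means |b| <= a <= c, with b >= 0 whenever |b| = a or a = c, and primitive means gcd(a, b, c) = 1.
Reduced forces 3a^2 <= |D| = 3748, so 1 <= a <= 35; b must have the parity of D, and c = (b^2 - D)/(4a) must be an integer >= a.
Enumerate a = 1..35, b in [-a, a]:
  a=1: (1, 0, 937)  [1]
  a=2: (2, 2, 469)  [1]
  a=3..6: none
  a=7: (7, -2, 134), (7, 2, 134)  [2]
  a=8..10: none
  a=11: (11, -6, 86), (11, 6, 86)  [2]
  a=12: none
  a=13: (13, -10, 74), (13, 10, 74)  [2]
  a=14: (14, -2, 67), (14, 2, 67)  [2]
  a=15..16: none
  a=17: (17, -14, 58), (17, 14, 58)  [2]
  a=18..21: none
  a=22: (22, -6, 43), (22, 6, 43)  [2]
  a=23: (23, -22, 46), (23, 22, 46)  [2]
  a=24..25: none
  a=26: (26, -10, 37), (26, 10, 37)  [2]
  a=27..28: none
  a=29: (29, -14, 34), (29, 14, 34)  [2]
  a=30..35: none
Total reduced forms: 1 + 1 + 2 + 2 + 2 + 2 + 2 + 2 + 2 + 2 + 2 = 20
h = 20

20


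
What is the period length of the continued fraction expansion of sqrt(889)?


Run the CF algorithm for sqrt(889).
a_0 = floor(sqrt(889)) = 29; set m_0=0, q_0=1.
Recurrence: m' = q*a - m,  q' = (d - m'^2)/q,  a' = floor((a_0 + m')/q').
  step 1: m=29, q=48, a=1
  step 2: m=19, q=11, a=4
  step 3: m=25, q=24, a=2
  step 4: m=23, q=15, a=3
  step 5: m=22, q=27, a=1
  step 6: m=5, q=32, a=1
  step 7: m=27, q=5, a=11
  step 8: m=28, q=21, a=2
  step 9: m=14, q=33, a=1
  step 10: m=19, q=16, a=3
  step 11: m=29, q=3, a=19
  step 12: m=28, q=35, a=1
  step 13: m=7, q=24, a=1
  step 14: m=17, q=25, a=1
  step 15: m=8, q=33, a=1
  step 16: m=25, q=8, a=6
  step 17: m=23, q=45, a=1
  step 18: m=22, q=9, a=5
  step 19: m=23, q=40, a=1
  step 20: m=17, q=15, a=3
  step 21: m=28, q=7, a=8
  step 22: m=28, q=15, a=3
  step 23: m=17, q=40, a=1
  step 24: m=23, q=9, a=5
  step 25: m=22, q=45, a=1
  step 26: m=23, q=8, a=6
  step 27: m=25, q=33, a=1
  step 28: m=8, q=25, a=1
  step 29: m=17, q=24, a=1
  step 30: m=7, q=35, a=1
  step 31: m=28, q=3, a=19
  step 32: m=29, q=16, a=3
  step 33: m=19, q=33, a=1
  step 34: m=14, q=21, a=2
  step 35: m=28, q=5, a=11
  step 36: m=27, q=32, a=1
  step 37: m=5, q=27, a=1
  step 38: m=22, q=15, a=3
  step 39: m=23, q=24, a=2
  step 40: m=25, q=11, a=4
  step 41: m=19, q=48, a=1
  step 42: m=29, q=1, a=58
a_42 = 2*a_0 = 58, so the period closes here.
sqrt(889) = [29; 1, 4, 2, 3, 1, 1, 11, 2, 1, 3, 19, 1, 1, 1, 1, 6, 1, 5, 1, 3, 8, 3, 1, 5, 1, 6, 1, 1, 1, 1, 19, 3, 1, 2, 11, 1, 1, 3, 2, 4, 1, 58]
Period length = 42

42


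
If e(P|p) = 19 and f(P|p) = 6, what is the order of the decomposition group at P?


|D_P| = e * f
= 19 * 6
= 114

114


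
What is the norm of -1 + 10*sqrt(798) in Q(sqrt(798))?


N(a + b*sqrt(d)) = a^2 - d*b^2
= (-1)^2 - (798)*(10)^2
= 1 - 79800
= -79799

-79799


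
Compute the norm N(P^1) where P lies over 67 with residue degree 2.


N(P^a) = p^(a*f)
= 67^(1*2)
= 67^2
= 4489

4489


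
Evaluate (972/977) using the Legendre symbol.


p = 977 is prime, so compute (972/977) with the reciprocity algorithm (Jacobi-symbol steps: pull out 2s via (2/n), flip via reciprocity, reduce):
  pull out 2: (2/977) = +1  (since 977 mod 8 = 1)
  pull out 2: (2/977) = +1  (since 977 mod 8 = 1)
  reciprocity: (243/977) -> +(977/243)
  reduce: (5/243)
  reciprocity: (5/243) -> +(243/5)
  reduce: (3/5)
  reciprocity: (3/5) -> +(5/3)
  reduce: (2/3)
  pull out 2: (2/3) = -1  (since 3 mod 8 = 3)
  (1/3) = 1
Product of signs = -1
(972/977) = -1

-1


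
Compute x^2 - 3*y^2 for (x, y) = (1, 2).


x^2 - d*y^2
= 1^2 - 3*2^2
= 1 - 12
= -11

-11


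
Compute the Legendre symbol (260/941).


p = 941 is prime, so compute (260/941) with the reciprocity algorithm (Jacobi-symbol steps: pull out 2s via (2/n), flip via reciprocity, reduce):
  pull out 2: (2/941) = -1  (since 941 mod 8 = 5)
  pull out 2: (2/941) = -1  (since 941 mod 8 = 5)
  reciprocity: (65/941) -> +(941/65)
  reduce: (31/65)
  reciprocity: (31/65) -> +(65/31)
  reduce: (3/31)
  reciprocity: (3/31) -> -(31/3)
  reduce: (1/3)
  (1/3) = 1
Product of signs = -1
(260/941) = -1

-1


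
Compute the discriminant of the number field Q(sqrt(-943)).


For K = Q(sqrt(d)) with d squarefree: disc(K) = d if d = 1 mod 4, and disc(K) = 4d if d = 2 or 3 mod 4.
Here d = -943, and d mod 4 = 1.
d = 1 mod 4 (O_K = Z[(1+sqrt(d))/2]), so disc(K) = d = -943

-943


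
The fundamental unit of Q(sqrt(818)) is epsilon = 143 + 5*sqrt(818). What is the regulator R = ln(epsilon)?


epsilon = 143 + 5*sqrt(818)
= 286.0035
R = ln(286.0035)
= 5.6560

5.6560


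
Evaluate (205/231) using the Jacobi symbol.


Compute (205/231) via quadratic reciprocity:
  reciprocity: (205/231) -> +(231/205)
  reduce: (26/205)
  pull out 2: (2/205) = -1  (since 205 mod 8 = 5)
  reciprocity: (13/205) -> +(205/13)
  reduce: (10/13)
  pull out 2: (2/13) = -1  (since 13 mod 8 = 5)
  reciprocity: (5/13) -> +(13/5)
  reduce: (3/5)
  reciprocity: (3/5) -> +(5/3)
  reduce: (2/3)
  pull out 2: (2/3) = -1  (since 3 mod 8 = 3)
  (1/3) = 1
Product of signs = -1

-1


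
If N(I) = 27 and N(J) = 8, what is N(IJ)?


N(IJ) = N(I) * N(J)
= 27 * 8
= 216

216


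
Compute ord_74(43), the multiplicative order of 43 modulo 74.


We want ord_74(43), the smallest k >= 1 with 43^k = 1 mod 74.
n = 74 = 2 * 37, phi(74) = 36; the order divides phi(n).
Divisors of 36: 1, 2, 3, 4, 6, 9, 12, 18, 36
Repeated squaring mod 74: 43^1 = 43, 43^2 = 73, 43^4 = 1, 43^8 = 1, 43^16 = 1, 43^32 = 1
Test divisors in increasing order:
  k=1: 43^1 = 43 mod 74
  k=2: 43^2 = 73 mod 74
  k=3: 43^3 = 73 * 43 = 31 mod 74
  k=4: 43^4 = 1 mod 74  <- first divisor giving 1
Order = 4

4


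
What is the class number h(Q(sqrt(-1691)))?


K = Q(sqrt(-1691)). d mod 4 = 1, so D = disc(K) = d = -1691
h(K) equals the number of primitive reduced positive-definite forms (a, b, c) = a*x^2 + b*x*y + c*y^2 with b^2 - 4ac = D,
where reduced means |b| <= a <= c, with b >= 0 whenever |b| = a or a = c, and primitive means gcd(a, b, c) = 1.
Reduced forces 3a^2 <= |D| = 1691, so 1 <= a <= 23; b must have the parity of D, and c = (b^2 - D)/(4a) must be an integer >= a.
Enumerate a = 1..23, b in [-a, a]:
  a=1: (1, 1, 423)  [1]
  a=2: none
  a=3: (3, -1, 141), (3, 1, 141)  [2]
  a=4: none
  a=5: (5, -3, 85), (5, 3, 85)  [2]
  a=6..8: none
  a=9: (9, -1, 47), (9, 1, 47)  [2]
  a=10: none
  a=11: (11, -5, 39), (11, 5, 39)  [2]
  a=12: none
  a=13: (13, -5, 33), (13, 5, 33)  [2]
  a=14: none
  a=15: (15, -13, 31), (15, -7, 29), (15, 7, 29), (15, 13, 31)  [4]
  a=16: none
  a=17: (17, -3, 25), (17, 3, 25)  [2]
  a=18: none
  a=19: (19, 19, 27)  [1]
  a=20..23: none
Total reduced forms: 1 + 2 + 2 + 2 + 2 + 2 + 4 + 2 + 1 = 18
h = 18

18


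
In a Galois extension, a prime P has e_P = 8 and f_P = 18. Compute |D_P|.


|D_P| = e * f
= 8 * 18
= 144

144


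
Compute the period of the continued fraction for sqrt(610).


Run the CF algorithm for sqrt(610).
a_0 = floor(sqrt(610)) = 24; set m_0=0, q_0=1.
Recurrence: m' = q*a - m,  q' = (d - m'^2)/q,  a' = floor((a_0 + m')/q').
  step 1: m=24, q=34, a=1
  step 2: m=10, q=15, a=2
  step 3: m=20, q=14, a=3
  step 4: m=22, q=9, a=5
  step 5: m=23, q=9, a=5
  step 6: m=22, q=14, a=3
  step 7: m=20, q=15, a=2
  step 8: m=10, q=34, a=1
  step 9: m=24, q=1, a=48
a_9 = 2*a_0 = 48, so the period closes here.
sqrt(610) = [24; 1, 2, 3, 5, 5, 3, 2, 1, 48]
Period length = 9

9


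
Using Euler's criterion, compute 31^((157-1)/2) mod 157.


p = 157 is prime and the exponent is (p-1)/2 = 78, so by Euler's criterion 31^78 = (31/157) = +1 or -1 mod 157.
Compute by square-and-multiply:
  78 = 64 + 8 + 4 + 2 (binary 1001110)
  Repeated squaring mod 157: 31^1 = 31, 31^2 = 19, 31^4 = 47, 31^8 = 11, 31^16 = 121, 31^32 = 40, 31^64 = 30
  31^78 = 31^64 * 31^8 * 31^4 * 31^2 = 30 * 11 * 47 * 19 mod 157
    30 * 11 = 330 = 16 mod 157
    16 * 47 = 752 = 124 mod 157
    124 * 19 = 2356 = 1 mod 157
  31^78 = 1 mod 157
Result 1: 31 is a quadratic residue mod 157.
31^78 mod 157 = 1

1


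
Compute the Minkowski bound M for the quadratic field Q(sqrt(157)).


d = 157, d mod 4 = 1, so disc(K) = d = 157; |disc(K)| = 157
Real quadratic field, so n = 2, s = r2 = 0, r1 = 2
M = (n!/n^n) * (4/pi)^s * sqrt(|disc(K)|) = (2!/2^2) * (4/pi)^0 * sqrt(157)
= 0.5 * 1.000000 * 12.529964
= 6.2650

6.2650


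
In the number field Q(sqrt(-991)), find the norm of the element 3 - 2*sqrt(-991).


N(a + b*sqrt(d)) = a^2 - d*b^2
= (3)^2 - (-991)*(-2)^2
= 9 + 3964
= 3973

3973


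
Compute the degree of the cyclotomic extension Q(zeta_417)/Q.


The degree equals Euler's totient phi(417).
417 = 3 * 139
phi(417) = 276

276


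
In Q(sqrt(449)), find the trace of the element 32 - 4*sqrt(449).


Tr(a + b*sqrt(d)) = (a + b*sqrt(d)) + (a - b*sqrt(d)) = 2a
= 2 * (32)
= 64

64


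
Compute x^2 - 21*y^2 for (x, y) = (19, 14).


x^2 - d*y^2
= 19^2 - 21*14^2
= 361 - 4116
= -3755

-3755


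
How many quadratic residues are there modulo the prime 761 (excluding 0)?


For prime p, the number of non-zero quadratic residues is (p-1)/2.
= (761-1)/2
= 380

380


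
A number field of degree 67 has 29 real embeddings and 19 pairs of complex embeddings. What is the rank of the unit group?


By Dirichlet's unit theorem:
rank = r1 + r2 - 1
= 29 + 19 - 1
= 47

47


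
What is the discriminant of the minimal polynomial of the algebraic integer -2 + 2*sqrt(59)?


The element -2 + 2*sqrt(59) has minimal polynomial:
x^2 + 4*x - 232
Discriminant = (4)^2 - 4*(-232)
= 16 + 928
= 944

944


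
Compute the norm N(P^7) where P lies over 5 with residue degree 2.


N(P^a) = p^(a*f)
= 5^(7*2)
= 5^14
= 6103515625

6103515625


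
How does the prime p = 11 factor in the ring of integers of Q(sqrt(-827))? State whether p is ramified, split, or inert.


K = Q(sqrt(-827)). Since d mod 4 = 1, disc(K) = -827.
Check p | disc: -827 mod 11 = 9.
p does not divide disc. Compute Legendre symbol (d/p):
9^((11-1)/2) mod 11 = 1
(d/p) = 1, so p splits: (p) = P*P' with e=1, f=1, g=2.
Therefore p is split.

split


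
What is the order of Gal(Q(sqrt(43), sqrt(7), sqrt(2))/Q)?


The 3 square roots of distinct primes are multiplicatively independent over Q,
so [K:Q] = 2^3 and Gal(K/Q) is isomorphic to (Z/2Z)^3.
|Gal| = 2^3 = 8

8


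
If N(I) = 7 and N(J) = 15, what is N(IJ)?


N(IJ) = N(I) * N(J)
= 7 * 15
= 105

105


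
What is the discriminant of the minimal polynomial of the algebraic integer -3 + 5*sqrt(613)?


The element -3 + 5*sqrt(613) has minimal polynomial:
x^2 + 6*x - 15316
Discriminant = (6)^2 - 4*(-15316)
= 36 + 61264
= 61300

61300


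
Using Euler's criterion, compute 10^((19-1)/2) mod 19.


p = 19 is prime and the exponent is (p-1)/2 = 9, so by Euler's criterion 10^9 = (10/19) = +1 or -1 mod 19.
Compute by square-and-multiply:
  9 = 8 + 1 (binary 1001)
  Repeated squaring mod 19: 10^1 = 10, 10^2 = 5, 10^4 = 6, 10^8 = 17
  10^9 = 10^8 * 10^1 = 17 * 10 mod 19
    17 * 10 = 170 = 18 mod 19
  10^9 = 18 mod 19
Result 18 = p - 1 = -1 mod 19: 10 is a quadratic non-residue mod 19. As a residue in [0, p-1] the value is 18.
10^9 mod 19 = 18

18


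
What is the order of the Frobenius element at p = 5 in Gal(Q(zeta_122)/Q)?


The Frobenius at p in Gal(Q(zeta_n)/Q) = (Z/nZ)* is the class of p, so its order is ord_122(5), the smallest k >= 1 with 5^k = 1 mod 122.
n = 122 = 2 * 61, phi(122) = 60; the order divides phi(n).
Divisors of 60: 1, 2, 3, 4, 5, 6, 10, 12, 15, 20, 30, 60
Repeated squaring mod 122: 5^1 = 5, 5^2 = 25, 5^4 = 15, 5^8 = 103, 5^16 = 117, 5^32 = 25
Test divisors in increasing order:
  k=1: 5^1 = 5 mod 122
  k=2: 5^2 = 25 mod 122
  k=3: 5^3 = 25 * 5 = 3 mod 122
  k=4: 5^4 = 15 mod 122
  k=5: 5^5 = 15 * 5 = 75 mod 122
  k=6: 5^6 = 15 * 25 = 9 mod 122
  k=10: 5^10 = 103 * 25 = 13 mod 122
  k=12: 5^12 = 103 * 15 = 81 mod 122
  k=15: 5^15 = 103 * 15 * 25 * 5 = 121 mod 122
  k=20: 5^20 = 117 * 15 = 47 mod 122
  k=30: 5^30 = 117 * 103 * 15 * 25 = 1 mod 122  <- first divisor giving 1
Order = 30

30


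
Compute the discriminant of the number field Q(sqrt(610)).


For K = Q(sqrt(d)) with d squarefree: disc(K) = d if d = 1 mod 4, and disc(K) = 4d if d = 2 or 3 mod 4.
Here d = 610, and d mod 4 = 2.
d = 2 mod 4, not 1 (O_K = Z[sqrt(d)]), so disc(K) = 4d = 4 * (610) = 2440

2440


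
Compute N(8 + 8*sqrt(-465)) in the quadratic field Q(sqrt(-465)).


N(a + b*sqrt(d)) = a^2 - d*b^2
= (8)^2 - (-465)*(8)^2
= 64 + 29760
= 29824

29824


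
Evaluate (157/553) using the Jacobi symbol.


Compute (157/553) via quadratic reciprocity:
  reciprocity: (157/553) -> +(553/157)
  reduce: (82/157)
  pull out 2: (2/157) = -1  (since 157 mod 8 = 5)
  reciprocity: (41/157) -> +(157/41)
  reduce: (34/41)
  pull out 2: (2/41) = +1  (since 41 mod 8 = 1)
  reciprocity: (17/41) -> +(41/17)
  reduce: (7/17)
  reciprocity: (7/17) -> +(17/7)
  reduce: (3/7)
  reciprocity: (3/7) -> -(7/3)
  reduce: (1/3)
  (1/3) = 1
Product of signs = 1

1


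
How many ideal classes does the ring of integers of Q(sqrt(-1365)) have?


K = Q(sqrt(-1365)). d mod 4 = 3, so D = disc(K) = 4d = -5460
h(K) equals the number of primitive reduced positive-definite forms (a, b, c) = a*x^2 + b*x*y + c*y^2 with b^2 - 4ac = D,
where reduced means |b| <= a <= c, with b >= 0 whenever |b| = a or a = c, and primitive means gcd(a, b, c) = 1.
Reduced forces 3a^2 <= |D| = 5460, so 1 <= a <= 42; b must have the parity of D, and c = (b^2 - D)/(4a) must be an integer >= a.
Enumerate a = 1..42, b in [-a, a]:
  a=1: (1, 0, 1365)  [1]
  a=2: (2, 2, 683)  [1]
  a=3: (3, 0, 455)  [1]
  a=4: none
  a=5: (5, 0, 273)  [1]
  a=6: (6, 6, 229)  [1]
  a=7: (7, 0, 195)  [1]
  a=8..9: none
  a=10: (10, 10, 139)  [1]
  a=11..12: none
  a=13: (13, 0, 105)  [1]
  a=14: (14, 14, 101)  [1]
  a=15: (15, 0, 91)  [1]
  a=16..20: none
  a=21: (21, 0, 65)  [1]
  a=22..25: none
  a=26: (26, 26, 59)  [1]
  a=27..29: none
  a=30: (30, 30, 53)  [1]
  a=31..34: none
  a=35: (35, 0, 39)  [1]
  a=36: none
  a=37: (37, 4, 37)  [1]
  a=38..41: none
  a=42: (42, 42, 43)  [1]
Total reduced forms: 1 + 1 + 1 + 1 + 1 + 1 + 1 + 1 + 1 + 1 + 1 + 1 + 1 + 1 + 1 + 1 = 16
h = 16

16
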